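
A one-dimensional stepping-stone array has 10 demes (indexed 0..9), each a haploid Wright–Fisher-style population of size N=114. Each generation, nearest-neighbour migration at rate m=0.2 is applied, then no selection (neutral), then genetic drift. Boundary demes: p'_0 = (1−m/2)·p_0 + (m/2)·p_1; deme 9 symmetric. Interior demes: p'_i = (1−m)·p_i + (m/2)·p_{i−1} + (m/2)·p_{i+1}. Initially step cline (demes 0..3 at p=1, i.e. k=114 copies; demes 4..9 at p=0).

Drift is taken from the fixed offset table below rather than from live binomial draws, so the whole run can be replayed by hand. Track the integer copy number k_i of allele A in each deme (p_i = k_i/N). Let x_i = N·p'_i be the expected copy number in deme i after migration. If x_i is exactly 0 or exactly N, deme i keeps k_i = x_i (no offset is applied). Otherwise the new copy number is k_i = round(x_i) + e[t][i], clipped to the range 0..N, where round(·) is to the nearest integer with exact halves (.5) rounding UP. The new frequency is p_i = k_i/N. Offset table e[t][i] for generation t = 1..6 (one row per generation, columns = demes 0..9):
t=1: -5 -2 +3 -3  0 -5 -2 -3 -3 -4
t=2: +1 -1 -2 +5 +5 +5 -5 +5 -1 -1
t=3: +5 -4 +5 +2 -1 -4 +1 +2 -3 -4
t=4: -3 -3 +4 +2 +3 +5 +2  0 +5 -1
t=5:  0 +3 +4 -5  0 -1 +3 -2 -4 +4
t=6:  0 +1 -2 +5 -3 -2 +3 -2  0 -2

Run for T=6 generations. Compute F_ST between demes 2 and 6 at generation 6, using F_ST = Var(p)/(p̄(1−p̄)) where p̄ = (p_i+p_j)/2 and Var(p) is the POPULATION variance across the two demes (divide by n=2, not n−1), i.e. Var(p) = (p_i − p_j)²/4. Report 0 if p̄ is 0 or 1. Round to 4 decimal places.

0.7556

t=0: k=[114 114 114 114 0 0 0 0 0 0]
t=1: x=[114.0000 114.0000 114.0000 102.6000 11.4000 0.0000 0.0000 0.0000 0.0000 0.0000] k=[114 114 114 100 11 0 0 0 0 0]
t=2: x=[114.0000 114.0000 112.6000 92.5000 18.8000 1.1000 0.0000 0.0000 0.0000 0.0000] k=[114 114 111 98 24 6 0 0 0 0]
t=3: x=[114.0000 113.7000 110.0000 91.9000 29.6000 7.2000 0.6000 0.0000 0.0000 0.0000] k=[114 110 114 94 29 3 2 0 0 0]
t=4: x=[113.6000 110.8000 111.6000 89.5000 32.9000 5.5000 1.9000 0.2000 0.0000 0.0000] k=[111 108 114 92 36 11 4 0 0 0]
t=5: x=[110.7000 108.9000 111.2000 88.6000 39.1000 12.8000 4.3000 0.4000 0.0000 0.0000] k=[111 112 114 84 39 12 7 0 0 0]
t=6: x=[111.1000 112.1000 110.8000 82.5000 40.8000 14.2000 6.8000 0.7000 0.0000 0.0000] k=[111 113 109 88 38 12 10 0 0 0]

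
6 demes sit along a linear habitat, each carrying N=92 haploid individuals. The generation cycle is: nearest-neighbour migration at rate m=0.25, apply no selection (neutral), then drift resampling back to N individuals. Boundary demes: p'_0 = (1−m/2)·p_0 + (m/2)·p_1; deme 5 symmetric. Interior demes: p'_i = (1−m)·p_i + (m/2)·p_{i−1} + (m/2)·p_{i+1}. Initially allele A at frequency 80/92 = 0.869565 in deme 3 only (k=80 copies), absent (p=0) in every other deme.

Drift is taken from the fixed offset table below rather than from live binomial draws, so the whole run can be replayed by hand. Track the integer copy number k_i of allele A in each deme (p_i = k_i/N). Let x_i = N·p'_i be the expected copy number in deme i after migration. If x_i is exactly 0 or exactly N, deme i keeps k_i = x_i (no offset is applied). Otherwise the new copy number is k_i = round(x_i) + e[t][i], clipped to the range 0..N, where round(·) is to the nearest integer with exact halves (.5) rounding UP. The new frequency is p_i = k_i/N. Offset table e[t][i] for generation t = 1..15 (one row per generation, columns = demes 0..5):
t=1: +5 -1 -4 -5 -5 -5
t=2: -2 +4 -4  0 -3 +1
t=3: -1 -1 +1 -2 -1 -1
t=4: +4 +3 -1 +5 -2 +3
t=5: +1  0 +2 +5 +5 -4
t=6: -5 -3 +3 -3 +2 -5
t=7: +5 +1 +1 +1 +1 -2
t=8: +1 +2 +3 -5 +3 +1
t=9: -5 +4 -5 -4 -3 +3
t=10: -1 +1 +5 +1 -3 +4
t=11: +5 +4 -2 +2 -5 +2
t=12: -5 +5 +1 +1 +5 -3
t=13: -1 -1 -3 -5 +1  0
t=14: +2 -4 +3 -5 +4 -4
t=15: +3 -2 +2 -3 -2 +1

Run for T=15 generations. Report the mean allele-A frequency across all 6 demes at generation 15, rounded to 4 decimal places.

0.1504

t=0: k=[0 0 0 80 0 0]
t=1: x=[0.0000 0.0000 10.0000 60.0000 10.0000 0.0000] k=[0 0 6 55 5 0]
t=2: x=[0.0000 0.7500 11.3750 42.6250 10.6250 0.6250] k=[0 5 7 43 8 2]
t=3: x=[0.6250 4.6250 11.2500 34.1250 11.6250 2.7500] k=[0 4 12 32 11 2]
t=4: x=[0.5000 4.5000 13.5000 26.8750 12.5000 3.1250] k=[5 8 13 32 11 6]
t=5: x=[5.3750 8.2500 14.7500 27.0000 13.0000 6.6250] k=[6 8 17 32 18 3]
t=6: x=[6.2500 8.8750 17.7500 28.3750 17.8750 4.8750] k=[1 6 21 25 20 0]
t=7: x=[1.6250 7.2500 19.6250 23.8750 18.1250 2.5000] k=[7 8 21 25 19 1]
t=8: x=[7.1250 9.5000 19.8750 23.7500 17.5000 3.2500] k=[8 12 23 19 21 4]
t=9: x=[8.5000 12.8750 21.1250 19.7500 18.6250 6.1250] k=[4 17 16 16 16 9]
t=10: x=[5.6250 15.2500 16.1250 16.0000 15.1250 9.8750] k=[5 16 21 17 12 14]
t=11: x=[6.3750 15.2500 19.8750 16.8750 12.8750 13.7500] k=[11 19 18 19 8 16]
t=12: x=[12.0000 17.8750 18.2500 17.5000 10.3750 15.0000] k=[7 23 19 19 15 12]
t=13: x=[9.0000 20.5000 19.5000 18.5000 15.1250 12.3750] k=[8 20 17 14 16 12]
t=14: x=[9.5000 18.1250 17.0000 14.6250 15.2500 12.5000] k=[12 14 20 10 19 9]
t=15: x=[12.2500 14.5000 18.0000 12.3750 16.6250 10.2500] k=[15 13 20 9 15 11]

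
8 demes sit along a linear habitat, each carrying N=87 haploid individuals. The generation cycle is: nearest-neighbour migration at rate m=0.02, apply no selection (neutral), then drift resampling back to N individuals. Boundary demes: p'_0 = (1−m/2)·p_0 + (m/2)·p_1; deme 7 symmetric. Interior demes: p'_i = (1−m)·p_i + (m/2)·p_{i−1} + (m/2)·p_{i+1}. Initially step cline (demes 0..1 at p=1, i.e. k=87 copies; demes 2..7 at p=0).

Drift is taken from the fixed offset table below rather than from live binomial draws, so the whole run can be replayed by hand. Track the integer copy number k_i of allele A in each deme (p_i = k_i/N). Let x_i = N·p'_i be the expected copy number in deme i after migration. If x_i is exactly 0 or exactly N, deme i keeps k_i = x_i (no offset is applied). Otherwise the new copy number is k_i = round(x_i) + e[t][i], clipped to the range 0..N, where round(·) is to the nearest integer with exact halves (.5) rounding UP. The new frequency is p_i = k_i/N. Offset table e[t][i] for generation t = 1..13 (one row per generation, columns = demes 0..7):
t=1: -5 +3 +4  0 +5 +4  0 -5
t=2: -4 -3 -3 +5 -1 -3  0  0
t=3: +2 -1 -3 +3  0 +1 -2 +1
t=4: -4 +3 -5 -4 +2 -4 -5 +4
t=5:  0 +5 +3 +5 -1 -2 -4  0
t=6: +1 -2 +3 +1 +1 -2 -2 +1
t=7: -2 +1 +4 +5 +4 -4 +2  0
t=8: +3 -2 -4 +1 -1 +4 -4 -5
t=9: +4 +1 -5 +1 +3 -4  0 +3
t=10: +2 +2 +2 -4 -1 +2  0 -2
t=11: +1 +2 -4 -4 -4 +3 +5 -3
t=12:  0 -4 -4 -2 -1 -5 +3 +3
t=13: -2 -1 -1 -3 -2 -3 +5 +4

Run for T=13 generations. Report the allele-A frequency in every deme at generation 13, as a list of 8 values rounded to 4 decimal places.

t=0: k=[87 87 0 0 0 0 0 0]
t=1: x=[87.0000 86.1300 0.8700 0.0000 0.0000 0.0000 0.0000 0.0000] k=[87 87 5 0 0 0 0 0]
t=2: x=[87.0000 86.1800 5.7700 0.0500 0.0000 0.0000 0.0000 0.0000] k=[87 83 3 5 0 0 0 0]
t=3: x=[86.9600 82.2400 3.8200 4.9300 0.0500 0.0000 0.0000 0.0000] k=[87 81 1 8 0 0 0 0]
t=4: x=[86.9400 80.2600 1.8700 7.8500 0.0800 0.0000 0.0000 0.0000] k=[83 83 0 4 2 0 0 0]
t=5: x=[83.0000 82.1700 0.8700 3.9400 2.0000 0.0200 0.0000 0.0000] k=[83 87 4 9 1 0 0 0]
t=6: x=[83.0400 86.1300 4.8800 8.8700 1.0700 0.0100 0.0000 0.0000] k=[84 84 8 10 2 0 0 0]
t=7: x=[84.0000 83.2400 8.7800 9.9000 2.0600 0.0200 0.0000 0.0000] k=[82 84 13 15 6 0 0 0]
t=8: x=[82.0200 83.2700 13.7300 14.8900 6.0300 0.0600 0.0000 0.0000] k=[85 81 10 16 5 4 0 0]
t=9: x=[84.9600 80.3300 10.7700 15.8300 5.1000 3.9700 0.0400 0.0000] k=[87 81 6 17 8 0 0 0]
t=10: x=[86.9400 80.3100 6.8600 16.8000 8.0100 0.0800 0.0000 0.0000] k=[87 82 9 13 7 2 0 0]
t=11: x=[86.9500 81.3200 9.7700 12.9000 7.0100 2.0300 0.0200 0.0000] k=[87 83 6 9 3 5 5 0]
t=12: x=[86.9600 82.2700 6.8000 8.9100 3.0800 4.9800 4.9500 0.0500] k=[87 78 3 7 2 0 8 3]
t=13: x=[86.9100 77.3400 3.7900 6.9100 2.0300 0.1000 7.8700 3.0500] k=[85 76 3 4 0 0 13 7]

[0.9770, 0.8736, 0.0345, 0.0460, 0.0000, 0.0000, 0.1494, 0.0805]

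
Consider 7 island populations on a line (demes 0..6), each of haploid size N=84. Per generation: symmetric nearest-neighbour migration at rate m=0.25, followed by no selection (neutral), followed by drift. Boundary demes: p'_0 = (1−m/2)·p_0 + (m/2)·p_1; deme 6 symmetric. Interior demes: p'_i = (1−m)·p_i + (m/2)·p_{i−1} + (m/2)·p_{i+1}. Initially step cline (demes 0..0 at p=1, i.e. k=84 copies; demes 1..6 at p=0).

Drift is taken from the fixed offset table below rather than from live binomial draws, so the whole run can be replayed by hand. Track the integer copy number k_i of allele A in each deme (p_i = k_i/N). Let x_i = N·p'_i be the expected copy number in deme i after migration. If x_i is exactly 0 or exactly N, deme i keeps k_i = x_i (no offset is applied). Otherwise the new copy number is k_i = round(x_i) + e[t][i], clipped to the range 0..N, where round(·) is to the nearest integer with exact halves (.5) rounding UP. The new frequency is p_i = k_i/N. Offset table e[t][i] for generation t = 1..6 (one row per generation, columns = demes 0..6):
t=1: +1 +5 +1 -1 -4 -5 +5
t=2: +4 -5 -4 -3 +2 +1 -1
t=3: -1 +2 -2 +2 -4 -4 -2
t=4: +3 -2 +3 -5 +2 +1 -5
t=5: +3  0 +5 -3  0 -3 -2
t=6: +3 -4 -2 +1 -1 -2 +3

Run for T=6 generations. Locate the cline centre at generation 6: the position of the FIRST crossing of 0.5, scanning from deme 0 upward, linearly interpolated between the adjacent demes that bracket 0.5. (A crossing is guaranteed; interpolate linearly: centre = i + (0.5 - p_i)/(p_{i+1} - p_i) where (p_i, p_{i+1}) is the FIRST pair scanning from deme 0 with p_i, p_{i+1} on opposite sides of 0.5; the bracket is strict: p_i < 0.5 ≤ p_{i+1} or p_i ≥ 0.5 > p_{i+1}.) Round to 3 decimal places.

0.500

t=0: k=[84 0 0 0 0 0 0]
t=1: x=[73.5000 10.5000 0.0000 0.0000 0.0000 0.0000 0.0000] k=[75 16 0 0 0 0 0]
t=2: x=[67.6250 21.3750 2.0000 0.0000 0.0000 0.0000 0.0000] k=[72 16 0 0 0 0 0]
t=3: x=[65.0000 21.0000 2.0000 0.0000 0.0000 0.0000 0.0000] k=[64 23 0 0 0 0 0]
t=4: x=[58.8750 25.2500 2.8750 0.0000 0.0000 0.0000 0.0000] k=[62 23 6 0 0 0 0]
t=5: x=[57.1250 25.7500 7.3750 0.7500 0.0000 0.0000 0.0000] k=[60 26 12 0 0 0 0]
t=6: x=[55.7500 28.5000 12.2500 1.5000 0.0000 0.0000 0.0000] k=[59 25 10 3 0 0 0]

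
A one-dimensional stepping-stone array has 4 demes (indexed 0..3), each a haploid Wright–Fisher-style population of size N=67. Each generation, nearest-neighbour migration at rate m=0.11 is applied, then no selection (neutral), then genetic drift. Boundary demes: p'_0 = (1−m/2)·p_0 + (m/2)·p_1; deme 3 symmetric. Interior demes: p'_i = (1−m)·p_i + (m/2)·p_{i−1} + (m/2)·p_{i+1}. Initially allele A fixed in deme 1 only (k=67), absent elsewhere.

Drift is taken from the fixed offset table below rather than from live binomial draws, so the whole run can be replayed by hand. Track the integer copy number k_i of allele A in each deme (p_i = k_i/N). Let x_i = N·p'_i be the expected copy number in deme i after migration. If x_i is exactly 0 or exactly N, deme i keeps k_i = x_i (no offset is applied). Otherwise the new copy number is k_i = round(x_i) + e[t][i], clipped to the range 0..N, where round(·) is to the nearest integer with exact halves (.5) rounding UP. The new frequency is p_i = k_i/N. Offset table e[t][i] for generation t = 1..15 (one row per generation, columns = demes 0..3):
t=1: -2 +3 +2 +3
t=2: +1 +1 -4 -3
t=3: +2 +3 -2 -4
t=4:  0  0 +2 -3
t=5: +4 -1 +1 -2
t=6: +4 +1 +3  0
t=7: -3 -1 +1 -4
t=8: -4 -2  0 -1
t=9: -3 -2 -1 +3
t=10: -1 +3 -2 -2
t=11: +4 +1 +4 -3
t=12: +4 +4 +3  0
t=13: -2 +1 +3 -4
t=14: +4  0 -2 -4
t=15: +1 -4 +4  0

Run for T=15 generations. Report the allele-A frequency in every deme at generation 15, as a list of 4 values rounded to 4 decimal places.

[0.4627, 0.4328, 0.3881, 0.0149]

t=0: k=[0 67 0 0]
t=1: x=[3.6850 59.6300 3.6850 0.0000] k=[2 63 6 0]
t=2: x=[5.3550 56.5100 8.8050 0.3300] k=[6 58 5 0]
t=3: x=[8.8600 52.2250 7.6400 0.2750] k=[11 55 6 0]
t=4: x=[13.4200 49.8850 8.3650 0.3300] k=[13 50 10 0]
t=5: x=[15.0350 45.7650 11.6500 0.5500] k=[19 45 13 0]
t=6: x=[20.4300 41.8100 14.0450 0.7150] k=[24 43 17 1]
t=7: x=[25.0450 40.5250 17.5500 1.8800] k=[22 40 19 0]
t=8: x=[22.9900 37.8550 19.1100 1.0450] k=[19 36 19 0]
t=9: x=[19.9350 34.1300 18.8900 1.0450] k=[17 32 18 4]
t=10: x=[17.8250 30.4050 18.0000 4.7700] k=[17 33 16 3]
t=11: x=[17.8800 31.1850 16.2200 3.7150] k=[22 32 20 1]
t=12: x=[22.5500 30.7900 19.6150 2.0450] k=[27 35 23 2]
t=13: x=[27.4400 33.9000 22.5050 3.1550] k=[25 35 26 0]
t=14: x=[25.5500 33.9550 25.0650 1.4300] k=[30 34 23 0]
t=15: x=[30.2200 33.1750 22.3400 1.2650] k=[31 29 26 1]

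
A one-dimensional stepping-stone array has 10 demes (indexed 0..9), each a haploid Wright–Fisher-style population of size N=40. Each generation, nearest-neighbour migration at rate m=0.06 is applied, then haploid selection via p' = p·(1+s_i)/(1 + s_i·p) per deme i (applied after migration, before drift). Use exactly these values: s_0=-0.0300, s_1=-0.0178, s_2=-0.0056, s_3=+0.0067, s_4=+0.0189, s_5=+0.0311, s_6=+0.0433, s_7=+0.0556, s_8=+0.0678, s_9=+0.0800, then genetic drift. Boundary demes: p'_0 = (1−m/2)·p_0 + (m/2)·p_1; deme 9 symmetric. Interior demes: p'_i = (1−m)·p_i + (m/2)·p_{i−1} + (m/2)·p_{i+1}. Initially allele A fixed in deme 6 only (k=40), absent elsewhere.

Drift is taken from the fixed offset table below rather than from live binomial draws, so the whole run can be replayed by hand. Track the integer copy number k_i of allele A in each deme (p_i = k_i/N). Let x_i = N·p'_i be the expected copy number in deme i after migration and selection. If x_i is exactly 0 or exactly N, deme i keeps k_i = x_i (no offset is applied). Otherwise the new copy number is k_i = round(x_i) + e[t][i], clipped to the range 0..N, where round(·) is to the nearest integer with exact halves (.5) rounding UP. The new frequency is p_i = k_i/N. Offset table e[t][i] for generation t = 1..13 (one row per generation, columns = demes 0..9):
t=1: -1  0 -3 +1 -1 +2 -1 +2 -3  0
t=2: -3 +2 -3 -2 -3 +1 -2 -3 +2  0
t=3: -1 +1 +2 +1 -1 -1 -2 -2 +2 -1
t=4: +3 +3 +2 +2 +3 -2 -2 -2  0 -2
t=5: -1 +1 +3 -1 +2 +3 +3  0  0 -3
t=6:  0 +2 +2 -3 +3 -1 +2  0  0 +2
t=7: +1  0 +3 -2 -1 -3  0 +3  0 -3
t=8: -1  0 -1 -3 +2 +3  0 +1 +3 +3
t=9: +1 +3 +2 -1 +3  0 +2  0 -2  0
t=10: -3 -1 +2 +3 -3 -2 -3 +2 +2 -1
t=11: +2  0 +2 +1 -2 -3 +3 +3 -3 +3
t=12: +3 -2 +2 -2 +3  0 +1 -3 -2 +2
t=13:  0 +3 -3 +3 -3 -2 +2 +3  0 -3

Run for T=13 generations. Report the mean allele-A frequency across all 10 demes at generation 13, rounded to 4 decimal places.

t=0: k=[0 0 0 0 0 0 40 0 0 0]
t=1: x=[0.0000 0.0000 0.0000 0.0000 0.0000 1.2362 37.6939 1.2646 0.0000 0.0000] k=[0 0 0 0 0 3 37 3 0 0]
t=2: x=[0.0000 0.0000 0.0000 0.0000 0.0917 4.0399 35.1438 4.1260 0.0961 0.0000] k=[0 0 0 0 0 5 33 1 2 0]
t=3: x=[0.0000 0.0000 0.0000 0.0000 0.1528 5.8411 31.4875 2.0948 2.0329 0.0648] k=[0 0 0 0 0 5 29 0 4 0]
t=4: x=[0.0000 0.0000 0.0000 0.0000 0.1528 5.7185 27.7728 1.0436 3.9895 0.1296] k=[0 0 0 0 3 4 26 0 4 0]
t=5: x=[0.0000 0.0000 0.0000 0.0906 2.9914 4.7569 24.9599 0.9489 3.9895 0.1296] k=[0 0 0 0 5 8 28 1 4 0]
t=6: x=[0.0000 0.0000 0.0000 0.1510 5.0216 8.7170 26.9652 2.0004 4.0211 0.1296] k=[0 0 0 0 8 8 29 2 4 2]
t=7: x=[0.0000 0.0000 0.0000 0.2416 7.8778 8.8391 27.9204 3.0175 4.1160 2.2157] k=[0 0 0 0 7 6 28 6 4 0]
t=8: x=[0.0000 0.0000 0.0000 0.2114 6.8658 6.8624 27.0539 6.9036 4.1792 0.1296] k=[0 0 0 0 9 10 27 8 7 3]
t=9: x=[0.0000 0.0000 0.0000 0.2718 8.8888 10.7186 26.3043 8.9091 7.2931 3.3487] k=[0 0 0 0 12 11 28 9 5 3]
t=10: x=[0.0000 0.0000 0.0000 0.3624 11.7649 11.7931 27.2904 9.8461 5.3571 3.2847] k=[0 0 0 3 9 10 24 12 7 2]
t=11: x=[0.0000 0.0000 0.0895 3.1091 8.9797 10.6273 23.6314 12.6738 7.3870 2.3121] k=[0 0 2 4 7 8 27 16 4 5]
t=12: x=[0.0000 0.0589 1.9894 4.0543 7.0481 8.7475 26.4819 16.4918 4.6530 5.3148] k=[0 0 4 2 10 9 27 13 3 7]
t=13: x=[0.0000 0.1179 3.8006 2.3145 9.8685 9.7947 26.4227 13.6014 3.6308 7.3295] k=[0 3 1 5 7 8 28 17 4 4]

0.1925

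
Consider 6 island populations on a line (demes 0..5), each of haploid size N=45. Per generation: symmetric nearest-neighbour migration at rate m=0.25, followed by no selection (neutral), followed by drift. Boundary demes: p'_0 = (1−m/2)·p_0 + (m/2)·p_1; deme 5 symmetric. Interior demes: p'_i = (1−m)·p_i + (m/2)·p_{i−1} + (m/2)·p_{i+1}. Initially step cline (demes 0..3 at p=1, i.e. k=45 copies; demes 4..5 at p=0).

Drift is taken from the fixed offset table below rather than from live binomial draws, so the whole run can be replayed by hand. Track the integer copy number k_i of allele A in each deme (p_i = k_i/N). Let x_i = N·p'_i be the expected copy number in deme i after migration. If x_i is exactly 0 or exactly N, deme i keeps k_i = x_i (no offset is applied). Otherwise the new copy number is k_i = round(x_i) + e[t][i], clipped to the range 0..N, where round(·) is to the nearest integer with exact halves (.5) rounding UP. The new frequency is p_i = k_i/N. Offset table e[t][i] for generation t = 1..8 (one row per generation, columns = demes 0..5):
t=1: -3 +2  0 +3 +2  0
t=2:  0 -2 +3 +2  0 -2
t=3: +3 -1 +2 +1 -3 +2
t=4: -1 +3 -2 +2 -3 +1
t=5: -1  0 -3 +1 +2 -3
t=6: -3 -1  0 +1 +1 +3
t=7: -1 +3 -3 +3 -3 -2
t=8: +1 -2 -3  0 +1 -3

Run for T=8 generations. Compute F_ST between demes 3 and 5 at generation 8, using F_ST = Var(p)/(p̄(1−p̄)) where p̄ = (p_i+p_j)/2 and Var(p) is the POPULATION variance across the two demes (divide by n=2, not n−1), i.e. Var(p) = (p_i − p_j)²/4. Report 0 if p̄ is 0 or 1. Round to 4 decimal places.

t=0: k=[45 45 45 45 0 0]
t=1: x=[45.0000 45.0000 45.0000 39.3750 5.6250 0.0000] k=[45 45 45 42 8 0]
t=2: x=[45.0000 45.0000 44.6250 38.1250 11.2500 1.0000] k=[45 45 45 40 11 0]
t=3: x=[45.0000 45.0000 44.3750 37.0000 13.2500 1.3750] k=[45 45 45 38 10 3]
t=4: x=[45.0000 45.0000 44.1250 35.3750 12.6250 3.8750] k=[45 45 42 37 10 5]
t=5: x=[45.0000 44.6250 41.7500 34.2500 12.7500 5.6250] k=[45 45 39 35 15 3]
t=6: x=[45.0000 44.2500 39.2500 33.0000 16.0000 4.5000] k=[45 43 39 34 17 8]
t=7: x=[44.7500 42.7500 38.8750 32.5000 18.0000 9.1250] k=[44 45 36 36 15 7]
t=8: x=[44.1250 43.7500 37.1250 33.3750 16.6250 8.0000] k=[45 42 34 33 18 5]

0.3968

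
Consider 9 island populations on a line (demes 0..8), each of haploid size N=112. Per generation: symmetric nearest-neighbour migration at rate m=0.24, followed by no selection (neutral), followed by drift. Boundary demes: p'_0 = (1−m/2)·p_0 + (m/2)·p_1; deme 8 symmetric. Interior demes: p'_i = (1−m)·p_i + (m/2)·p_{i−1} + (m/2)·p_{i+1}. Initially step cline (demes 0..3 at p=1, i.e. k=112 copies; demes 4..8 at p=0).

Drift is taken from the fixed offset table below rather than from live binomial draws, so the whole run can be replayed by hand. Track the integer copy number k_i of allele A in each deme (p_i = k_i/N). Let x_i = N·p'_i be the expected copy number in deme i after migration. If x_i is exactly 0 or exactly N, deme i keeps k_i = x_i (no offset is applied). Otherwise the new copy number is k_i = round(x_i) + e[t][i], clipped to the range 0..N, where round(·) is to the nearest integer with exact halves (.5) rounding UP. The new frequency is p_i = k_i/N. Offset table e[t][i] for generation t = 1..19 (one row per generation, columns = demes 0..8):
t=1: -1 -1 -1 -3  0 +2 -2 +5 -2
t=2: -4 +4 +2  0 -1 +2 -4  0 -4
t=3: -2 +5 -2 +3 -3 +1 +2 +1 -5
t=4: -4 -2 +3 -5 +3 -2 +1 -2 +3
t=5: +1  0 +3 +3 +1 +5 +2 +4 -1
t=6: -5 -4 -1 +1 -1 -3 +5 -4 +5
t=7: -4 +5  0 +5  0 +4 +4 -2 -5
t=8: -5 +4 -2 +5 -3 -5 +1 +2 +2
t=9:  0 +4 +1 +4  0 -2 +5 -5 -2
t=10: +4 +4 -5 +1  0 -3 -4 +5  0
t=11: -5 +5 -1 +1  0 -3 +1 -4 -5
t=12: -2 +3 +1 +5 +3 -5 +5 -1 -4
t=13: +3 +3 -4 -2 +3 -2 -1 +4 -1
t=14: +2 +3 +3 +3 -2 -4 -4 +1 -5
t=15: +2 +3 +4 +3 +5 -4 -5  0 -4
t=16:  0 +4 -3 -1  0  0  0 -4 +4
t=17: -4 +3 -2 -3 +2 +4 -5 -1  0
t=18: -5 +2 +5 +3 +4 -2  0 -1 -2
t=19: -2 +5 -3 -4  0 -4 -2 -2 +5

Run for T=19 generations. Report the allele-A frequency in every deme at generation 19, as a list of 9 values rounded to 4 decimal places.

t=0: k=[112 112 112 112 0 0 0 0 0]
t=1: x=[112.0000 112.0000 112.0000 98.5600 13.4400 0.0000 0.0000 0.0000 0.0000] k=[112 112 112 96 13 0 0 0 0]
t=2: x=[112.0000 112.0000 110.0800 87.9600 21.4000 1.5600 0.0000 0.0000 0.0000] k=[112 112 112 88 20 4 0 0 0]
t=3: x=[112.0000 112.0000 109.1200 82.7200 26.2400 5.4400 0.4800 0.0000 0.0000] k=[112 112 107 86 23 6 2 0 0]
t=4: x=[112.0000 111.4000 105.0800 80.9600 28.5200 7.5600 2.2400 0.2400 0.0000] k=[112 109 108 76 32 6 3 0 0]
t=5: x=[111.6400 109.2400 104.2800 74.5600 34.1600 8.7600 3.0000 0.3600 0.0000] k=[112 109 107 78 35 14 5 4 0]
t=6: x=[111.6400 109.1200 103.7600 76.3200 37.6400 15.4400 5.9600 3.6400 0.4800] k=[107 105 103 77 37 12 11 0 5]
t=7: x=[106.7600 105.0000 100.1200 75.3200 38.8000 14.8800 9.8000 1.9200 4.4000] k=[103 110 100 80 39 19 14 0 0]
t=8: x=[103.8400 107.9600 98.8000 77.4800 41.5200 20.8000 12.9200 1.6800 0.0000] k=[99 112 97 82 39 16 14 4 0]
t=9: x=[100.5600 108.6400 97.0000 78.6400 41.4000 18.5200 13.0400 4.7200 0.4800] k=[101 112 98 83 41 17 18 0 0]
t=10: x=[102.3200 109.0000 97.8800 79.7600 43.1600 20.0000 15.7200 2.1600 0.0000] k=[106 112 93 81 43 17 12 7 0]
t=11: x=[106.7200 109.0000 93.8400 77.8800 44.4400 19.5200 12.0000 6.7600 0.8400] k=[102 112 93 79 44 17 13 3 0]
t=12: x=[103.2000 108.5200 93.6000 76.4800 44.9600 19.7600 12.2800 3.8400 0.3600] k=[101 112 95 81 48 15 17 3 0]
t=13: x=[102.3200 108.6400 95.3600 78.7200 48.0000 19.2000 15.0800 4.3200 0.3600] k=[105 112 91 77 51 17 14 8 0]
t=14: x=[105.8400 108.6400 91.8400 75.5600 50.0400 20.7200 13.6400 7.7600 0.9600] k=[108 112 95 79 48 17 10 9 0]
t=15: x=[108.4800 109.4800 95.1200 77.2000 48.0000 19.8800 10.7200 8.0400 1.0800] k=[110 112 99 80 53 16 6 8 0]
t=16: x=[110.2400 110.2000 98.2800 79.0400 51.8000 19.2400 7.4400 6.8000 0.9600] k=[110 112 95 78 52 19 7 3 5]
t=17: x=[110.2400 109.7200 95.0000 76.9200 51.1600 21.5200 7.9600 3.7200 4.7600] k=[106 112 93 74 53 26 3 3 5]
t=18: x=[106.7200 109.0000 93.0000 73.7600 52.2800 26.4800 5.7600 3.2400 4.7600] k=[102 111 98 77 56 24 6 2 3]
t=19: x=[103.0800 108.3600 97.0400 77.0000 54.6800 25.6800 7.6800 2.6000 2.8800] k=[101 112 94 73 55 22 6 1 8]

[0.9018, 1.0000, 0.8393, 0.6518, 0.4911, 0.1964, 0.0536, 0.0089, 0.0714]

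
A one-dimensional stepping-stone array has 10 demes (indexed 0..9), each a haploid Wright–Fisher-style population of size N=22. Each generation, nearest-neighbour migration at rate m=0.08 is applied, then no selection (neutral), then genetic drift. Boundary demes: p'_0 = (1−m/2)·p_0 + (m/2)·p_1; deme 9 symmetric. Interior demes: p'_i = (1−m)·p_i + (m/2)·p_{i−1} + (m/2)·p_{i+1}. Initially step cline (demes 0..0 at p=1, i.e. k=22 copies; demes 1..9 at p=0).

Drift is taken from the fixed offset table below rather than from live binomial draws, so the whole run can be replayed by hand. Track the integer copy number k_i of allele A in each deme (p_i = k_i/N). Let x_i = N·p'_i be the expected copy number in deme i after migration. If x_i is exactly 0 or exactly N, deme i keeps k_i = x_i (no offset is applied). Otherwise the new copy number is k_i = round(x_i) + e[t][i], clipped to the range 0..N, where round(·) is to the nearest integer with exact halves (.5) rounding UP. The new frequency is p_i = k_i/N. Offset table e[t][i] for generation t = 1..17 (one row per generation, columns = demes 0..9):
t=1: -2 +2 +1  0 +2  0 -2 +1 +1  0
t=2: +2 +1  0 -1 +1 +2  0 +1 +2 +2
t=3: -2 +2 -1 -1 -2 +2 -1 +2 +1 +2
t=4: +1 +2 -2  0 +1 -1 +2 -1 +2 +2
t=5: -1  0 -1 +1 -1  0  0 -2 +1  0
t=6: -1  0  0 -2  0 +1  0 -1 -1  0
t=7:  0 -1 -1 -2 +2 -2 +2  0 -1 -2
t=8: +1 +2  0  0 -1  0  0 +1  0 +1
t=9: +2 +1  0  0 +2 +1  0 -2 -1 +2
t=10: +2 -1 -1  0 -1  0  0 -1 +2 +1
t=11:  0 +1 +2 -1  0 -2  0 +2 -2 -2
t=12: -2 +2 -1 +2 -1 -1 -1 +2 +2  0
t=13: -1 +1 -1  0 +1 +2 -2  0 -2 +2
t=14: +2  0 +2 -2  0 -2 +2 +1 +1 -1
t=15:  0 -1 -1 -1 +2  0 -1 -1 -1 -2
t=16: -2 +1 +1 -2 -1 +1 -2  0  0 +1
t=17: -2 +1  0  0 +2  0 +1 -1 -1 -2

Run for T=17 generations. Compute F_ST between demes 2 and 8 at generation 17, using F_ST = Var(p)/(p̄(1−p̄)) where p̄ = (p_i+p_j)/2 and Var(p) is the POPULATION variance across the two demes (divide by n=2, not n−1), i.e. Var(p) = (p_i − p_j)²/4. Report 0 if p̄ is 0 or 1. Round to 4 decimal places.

t=0: k=[22 0 0 0 0 0 0 0 0 0]
t=1: x=[21.1200 0.8800 0.0000 0.0000 0.0000 0.0000 0.0000 0.0000 0.0000 0.0000] k=[19 3 0 0 0 0 0 0 0 0]
t=2: x=[18.3600 3.5200 0.1200 0.0000 0.0000 0.0000 0.0000 0.0000 0.0000 0.0000] k=[20 5 0 0 0 0 0 0 0 0]
t=3: x=[19.4000 5.4000 0.2000 0.0000 0.0000 0.0000 0.0000 0.0000 0.0000 0.0000] k=[17 7 0 0 0 0 0 0 0 0]
t=4: x=[16.6000 7.1200 0.2800 0.0000 0.0000 0.0000 0.0000 0.0000 0.0000 0.0000] k=[18 9 0 0 0 0 0 0 0 0]
t=5: x=[17.6400 9.0000 0.3600 0.0000 0.0000 0.0000 0.0000 0.0000 0.0000 0.0000] k=[17 9 0 0 0 0 0 0 0 0]
t=6: x=[16.6800 8.9600 0.3600 0.0000 0.0000 0.0000 0.0000 0.0000 0.0000 0.0000] k=[16 9 0 0 0 0 0 0 0 0]
t=7: x=[15.7200 8.9200 0.3600 0.0000 0.0000 0.0000 0.0000 0.0000 0.0000 0.0000] k=[16 8 0 0 0 0 0 0 0 0]
t=8: x=[15.6800 8.0000 0.3200 0.0000 0.0000 0.0000 0.0000 0.0000 0.0000 0.0000] k=[17 10 0 0 0 0 0 0 0 0]
t=9: x=[16.7200 9.8800 0.4000 0.0000 0.0000 0.0000 0.0000 0.0000 0.0000 0.0000] k=[19 11 0 0 0 0 0 0 0 0]
t=10: x=[18.6800 10.8800 0.4400 0.0000 0.0000 0.0000 0.0000 0.0000 0.0000 0.0000] k=[21 10 0 0 0 0 0 0 0 0]
t=11: x=[20.5600 10.0400 0.4000 0.0000 0.0000 0.0000 0.0000 0.0000 0.0000 0.0000] k=[21 11 2 0 0 0 0 0 0 0]
t=12: x=[20.6000 11.0400 2.2800 0.0800 0.0000 0.0000 0.0000 0.0000 0.0000 0.0000] k=[19 13 1 2 0 0 0 0 0 0]
t=13: x=[18.7600 12.7600 1.5200 1.8800 0.0800 0.0000 0.0000 0.0000 0.0000 0.0000] k=[18 14 1 2 1 0 0 0 0 0]
t=14: x=[17.8400 13.6400 1.5600 1.9200 1.0000 0.0400 0.0000 0.0000 0.0000 0.0000] k=[20 14 4 0 1 0 0 0 0 0]
t=15: x=[19.7600 13.8400 4.2400 0.2000 0.9200 0.0400 0.0000 0.0000 0.0000 0.0000] k=[20 13 3 0 3 0 0 0 0 0]
t=16: x=[19.7200 12.8800 3.2800 0.2400 2.7600 0.1200 0.0000 0.0000 0.0000 0.0000] k=[18 14 4 0 2 1 0 0 0 0]
t=17: x=[17.8400 13.7600 4.2400 0.2400 1.8800 1.0000 0.0400 0.0000 0.0000 0.0000] k=[16 15 4 0 4 1 1 0 0 0]

0.1000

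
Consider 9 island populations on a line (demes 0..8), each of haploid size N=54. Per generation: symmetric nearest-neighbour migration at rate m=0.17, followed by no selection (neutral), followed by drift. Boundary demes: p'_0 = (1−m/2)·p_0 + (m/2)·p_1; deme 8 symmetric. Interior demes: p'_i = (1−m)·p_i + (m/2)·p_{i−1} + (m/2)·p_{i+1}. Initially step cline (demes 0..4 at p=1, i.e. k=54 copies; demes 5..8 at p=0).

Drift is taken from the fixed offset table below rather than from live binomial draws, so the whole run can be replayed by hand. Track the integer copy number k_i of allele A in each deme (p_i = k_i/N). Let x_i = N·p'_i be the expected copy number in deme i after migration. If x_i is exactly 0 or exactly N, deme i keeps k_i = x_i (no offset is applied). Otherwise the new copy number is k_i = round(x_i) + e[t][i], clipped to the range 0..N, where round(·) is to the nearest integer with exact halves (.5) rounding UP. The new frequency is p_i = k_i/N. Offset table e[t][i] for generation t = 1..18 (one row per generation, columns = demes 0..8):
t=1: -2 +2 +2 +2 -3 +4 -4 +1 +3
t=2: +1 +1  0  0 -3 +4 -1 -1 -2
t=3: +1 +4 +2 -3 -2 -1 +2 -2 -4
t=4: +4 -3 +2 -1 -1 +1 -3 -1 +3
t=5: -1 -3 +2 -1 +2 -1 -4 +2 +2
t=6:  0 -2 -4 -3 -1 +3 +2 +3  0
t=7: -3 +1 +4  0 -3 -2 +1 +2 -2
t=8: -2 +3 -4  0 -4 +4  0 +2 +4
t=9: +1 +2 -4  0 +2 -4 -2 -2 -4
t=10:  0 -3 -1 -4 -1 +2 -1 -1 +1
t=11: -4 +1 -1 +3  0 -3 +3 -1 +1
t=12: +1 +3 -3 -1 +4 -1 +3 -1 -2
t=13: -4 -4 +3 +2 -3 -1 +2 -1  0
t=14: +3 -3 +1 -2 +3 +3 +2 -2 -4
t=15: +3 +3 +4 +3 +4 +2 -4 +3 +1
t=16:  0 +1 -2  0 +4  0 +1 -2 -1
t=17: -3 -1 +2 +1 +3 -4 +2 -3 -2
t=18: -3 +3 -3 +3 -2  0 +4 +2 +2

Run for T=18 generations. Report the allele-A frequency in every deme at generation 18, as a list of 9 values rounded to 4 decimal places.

[0.8704, 0.9444, 0.8148, 0.8148, 0.6667, 0.3704, 0.3148, 0.0741, 0.0370]

t=0: k=[54 54 54 54 54 0 0 0 0]
t=1: x=[54.0000 54.0000 54.0000 54.0000 49.4100 4.5900 0.0000 0.0000 0.0000] k=[54 54 54 54 46 9 0 0 0]
t=2: x=[54.0000 54.0000 54.0000 53.3200 43.5350 11.3800 0.7650 0.0000 0.0000] k=[54 54 54 53 41 15 0 0 0]
t=3: x=[54.0000 54.0000 53.9150 52.0650 39.8100 15.9350 1.2750 0.0000 0.0000] k=[54 54 54 49 38 15 3 0 0]
t=4: x=[54.0000 54.0000 53.5750 48.4900 36.9800 15.9350 3.7650 0.2550 0.0000] k=[54 54 54 47 36 17 1 0 0]
t=5: x=[54.0000 54.0000 53.4050 46.6600 35.3200 17.2550 2.2750 0.0850 0.0000] k=[54 54 54 46 37 16 0 2 0]
t=6: x=[54.0000 54.0000 53.3200 45.9150 35.9800 16.4250 1.5300 1.6600 0.1700] k=[54 54 49 43 35 19 4 5 0]
t=7: x=[54.0000 53.5750 48.9150 42.8300 34.3200 19.0850 5.3600 4.4900 0.4250] k=[54 54 53 43 31 17 6 6 0]
t=8: x=[54.0000 53.9150 52.2350 42.8300 30.8300 17.2550 6.9350 5.4900 0.5100] k=[54 54 48 43 27 21 7 7 5]
t=9: x=[54.0000 53.4900 48.0850 42.0650 27.8500 20.3200 8.1900 6.8300 5.1700] k=[54 54 44 42 30 16 6 5 1]
t=10: x=[54.0000 53.1500 44.6800 41.1500 29.8300 16.3400 6.7650 4.7450 1.3400] k=[54 50 44 37 29 18 6 4 2]
t=11: x=[53.6600 49.8300 43.9150 36.9150 28.7450 17.9150 6.8500 4.0000 2.1700] k=[50 51 43 40 29 15 10 3 3]
t=12: x=[50.0850 50.2350 43.4250 39.3200 28.7450 15.7650 9.8300 3.5950 3.0000] k=[51 53 40 38 33 15 13 3 1]
t=13: x=[51.1700 51.7250 40.9350 37.7450 31.8950 16.3600 12.3200 3.6800 1.1700] k=[47 48 44 40 29 15 14 3 1]
t=14: x=[47.0850 47.5750 44.0000 39.4050 28.7450 16.1050 13.1500 3.7650 1.1700] k=[50 45 45 37 32 19 15 2 0]
t=15: x=[49.5750 45.4250 44.3200 37.2550 31.3200 19.7650 14.2350 2.9350 0.1700] k=[53 48 48 40 35 22 10 6 1]
t=16: x=[52.5750 48.4250 47.3200 40.2550 34.3200 22.0850 10.6800 5.9150 1.4250] k=[53 49 45 40 38 22 12 4 0]
t=17: x=[52.6600 49.0000 44.9150 40.2550 36.8100 22.5100 12.1700 4.3400 0.3400] k=[50 48 47 41 40 19 14 1 0]
t=18: x=[49.8300 48.0850 46.5750 41.4250 38.3000 20.3600 13.3200 2.0200 0.0850] k=[47 51 44 44 36 20 17 4 2]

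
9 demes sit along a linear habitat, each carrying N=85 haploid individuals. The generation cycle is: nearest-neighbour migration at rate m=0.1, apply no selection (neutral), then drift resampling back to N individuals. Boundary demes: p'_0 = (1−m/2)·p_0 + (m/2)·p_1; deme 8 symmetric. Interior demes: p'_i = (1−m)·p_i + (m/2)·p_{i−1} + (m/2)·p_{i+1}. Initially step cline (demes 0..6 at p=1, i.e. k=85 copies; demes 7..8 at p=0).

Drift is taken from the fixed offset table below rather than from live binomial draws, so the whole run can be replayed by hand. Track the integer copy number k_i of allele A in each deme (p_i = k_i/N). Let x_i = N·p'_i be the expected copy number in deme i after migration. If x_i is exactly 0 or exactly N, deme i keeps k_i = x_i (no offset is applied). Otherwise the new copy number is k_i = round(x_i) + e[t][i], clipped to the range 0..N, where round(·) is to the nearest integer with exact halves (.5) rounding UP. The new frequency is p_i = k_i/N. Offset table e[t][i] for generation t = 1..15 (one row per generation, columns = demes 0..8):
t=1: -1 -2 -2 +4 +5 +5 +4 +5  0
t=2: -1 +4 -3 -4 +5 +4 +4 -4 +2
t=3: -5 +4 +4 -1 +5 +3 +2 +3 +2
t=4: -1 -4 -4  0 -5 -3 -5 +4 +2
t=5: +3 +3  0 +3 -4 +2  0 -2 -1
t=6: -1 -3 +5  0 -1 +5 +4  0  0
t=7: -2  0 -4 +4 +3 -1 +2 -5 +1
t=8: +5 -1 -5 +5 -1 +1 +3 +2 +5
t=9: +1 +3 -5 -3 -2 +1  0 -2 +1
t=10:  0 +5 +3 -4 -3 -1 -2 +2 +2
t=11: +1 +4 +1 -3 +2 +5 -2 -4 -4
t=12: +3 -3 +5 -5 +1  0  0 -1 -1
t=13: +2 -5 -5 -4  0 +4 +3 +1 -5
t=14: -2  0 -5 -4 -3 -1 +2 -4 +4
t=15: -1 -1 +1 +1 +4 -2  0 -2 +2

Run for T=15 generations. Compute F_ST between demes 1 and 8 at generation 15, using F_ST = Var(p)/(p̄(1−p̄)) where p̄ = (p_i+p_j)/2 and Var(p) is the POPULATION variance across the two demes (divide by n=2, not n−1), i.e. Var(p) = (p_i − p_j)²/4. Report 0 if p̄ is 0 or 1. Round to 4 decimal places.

t=0: k=[85 85 85 85 85 85 85 0 0]
t=1: x=[85.0000 85.0000 85.0000 85.0000 85.0000 85.0000 80.7500 4.2500 0.0000] k=[85 85 85 85 85 85 85 9 0]
t=2: x=[85.0000 85.0000 85.0000 85.0000 85.0000 85.0000 81.2000 12.3500 0.4500] k=[85 85 85 85 85 85 85 8 2]
t=3: x=[85.0000 85.0000 85.0000 85.0000 85.0000 85.0000 81.1500 11.5500 2.3000] k=[85 85 85 85 85 85 83 15 4]
t=4: x=[85.0000 85.0000 85.0000 85.0000 85.0000 84.9000 79.7000 17.8500 4.5500] k=[85 85 85 85 85 82 75 22 7]
t=5: x=[85.0000 85.0000 85.0000 85.0000 84.8500 81.8000 72.7000 23.9000 7.7500] k=[85 85 85 85 81 84 73 22 7]
t=6: x=[85.0000 85.0000 85.0000 84.8000 81.3500 83.3000 71.0000 23.8000 7.7500] k=[85 85 85 85 80 85 75 24 8]
t=7: x=[85.0000 85.0000 85.0000 84.7500 80.5000 84.2500 72.9500 25.7500 8.8000] k=[85 85 85 85 84 83 75 21 10]
t=8: x=[85.0000 85.0000 85.0000 84.9500 84.0000 82.6500 72.7000 23.1500 10.5500] k=[85 85 85 85 83 84 76 25 16]
t=9: x=[85.0000 85.0000 85.0000 84.9000 83.1500 83.5500 73.8500 27.1000 16.4500] k=[85 85 85 82 81 85 74 25 17]
t=10: x=[85.0000 85.0000 84.8500 82.1000 81.2500 84.2500 72.1000 27.0500 17.4000] k=[85 85 85 78 78 83 70 29 19]
t=11: x=[85.0000 85.0000 84.6500 78.3500 78.2500 82.1000 68.6000 30.5500 19.5000] k=[85 85 85 75 80 85 67 27 16]
t=12: x=[85.0000 85.0000 84.5000 75.7500 80.0000 83.8500 65.9000 28.4500 16.5500] k=[85 85 85 71 81 84 66 27 16]
t=13: x=[85.0000 85.0000 84.3000 72.2000 80.6500 82.9500 64.9500 28.4000 16.5500] k=[85 85 79 68 81 85 68 29 12]
t=14: x=[85.0000 84.7000 78.7500 69.2000 80.5500 83.9500 66.9000 30.1000 12.8500] k=[85 85 74 65 78 83 69 26 17]
t=15: x=[85.0000 84.4500 74.1000 66.1000 77.6000 82.0500 67.5500 27.7000 17.4500] k=[85 83 75 67 82 80 68 26 19]

0.5905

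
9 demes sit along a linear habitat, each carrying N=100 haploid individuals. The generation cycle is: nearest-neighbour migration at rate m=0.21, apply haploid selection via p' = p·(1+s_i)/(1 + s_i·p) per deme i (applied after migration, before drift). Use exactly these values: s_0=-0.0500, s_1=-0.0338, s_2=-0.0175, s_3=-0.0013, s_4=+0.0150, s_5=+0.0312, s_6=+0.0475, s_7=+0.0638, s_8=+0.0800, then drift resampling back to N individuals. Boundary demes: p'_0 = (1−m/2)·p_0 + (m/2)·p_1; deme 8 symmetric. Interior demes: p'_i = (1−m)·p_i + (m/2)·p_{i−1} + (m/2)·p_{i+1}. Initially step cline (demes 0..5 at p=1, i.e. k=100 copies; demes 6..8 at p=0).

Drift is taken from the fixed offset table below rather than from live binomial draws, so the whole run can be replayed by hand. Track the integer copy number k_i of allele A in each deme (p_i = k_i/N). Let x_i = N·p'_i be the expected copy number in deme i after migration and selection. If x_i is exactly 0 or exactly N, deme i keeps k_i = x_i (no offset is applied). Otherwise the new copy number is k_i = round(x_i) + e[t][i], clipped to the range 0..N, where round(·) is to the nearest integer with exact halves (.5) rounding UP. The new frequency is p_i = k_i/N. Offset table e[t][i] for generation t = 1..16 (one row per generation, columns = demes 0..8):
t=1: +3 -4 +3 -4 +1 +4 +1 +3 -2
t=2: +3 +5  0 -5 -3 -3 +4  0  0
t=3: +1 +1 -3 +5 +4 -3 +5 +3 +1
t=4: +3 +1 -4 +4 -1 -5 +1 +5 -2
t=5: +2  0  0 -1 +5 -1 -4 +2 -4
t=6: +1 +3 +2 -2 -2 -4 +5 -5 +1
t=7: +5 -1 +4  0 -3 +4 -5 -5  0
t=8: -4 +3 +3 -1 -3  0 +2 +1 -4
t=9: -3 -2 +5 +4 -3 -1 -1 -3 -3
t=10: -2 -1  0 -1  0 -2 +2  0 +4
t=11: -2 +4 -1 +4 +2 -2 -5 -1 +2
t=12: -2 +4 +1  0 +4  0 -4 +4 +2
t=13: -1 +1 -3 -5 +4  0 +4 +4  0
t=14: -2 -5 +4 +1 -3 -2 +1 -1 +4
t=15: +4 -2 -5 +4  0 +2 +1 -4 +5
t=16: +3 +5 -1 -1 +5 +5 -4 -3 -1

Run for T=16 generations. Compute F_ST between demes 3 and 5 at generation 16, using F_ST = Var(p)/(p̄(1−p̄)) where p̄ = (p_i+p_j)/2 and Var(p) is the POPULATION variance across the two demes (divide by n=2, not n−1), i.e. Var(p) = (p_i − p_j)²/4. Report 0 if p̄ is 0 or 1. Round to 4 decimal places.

t=0: k=[100 100 100 100 100 100 0 0 0]
t=1: x=[100.0000 100.0000 100.0000 100.0000 100.0000 89.7852 10.9442 0.0000 0.0000] k=[100 100 100 100 100 94 12 0 0]
t=2: x=[100.0000 100.0000 100.0000 100.0000 99.3793 86.3854 20.0845 1.3393 0.0000] k=[100 100 100 100 96 83 24 1 0]
t=3: x=[100.0000 100.0000 100.0000 99.5795 95.1245 78.6897 28.7206 3.5138 0.1134] k=[100 100 100 100 99 76 34 7 1]
t=4: x=[100.0000 100.0000 100.0000 99.8949 96.7373 74.5917 36.6456 9.7351 1.7581] k=[100 100 100 100 96 70 38 15 0]
t=5: x=[100.0000 100.0000 100.0000 99.5795 93.7774 70.0189 40.0539 16.6820 1.6989] k=[100 100 100 99 99 69 36 19 0]
t=6: x=[100.0000 100.0000 99.8931 99.1038 95.9088 69.3420 38.7758 19.7520 2.1512] k=[100 100 100 97 94 65 44 15 3]
t=7: x=[100.0000 100.0000 99.6794 96.9962 91.3879 66.5276 44.3019 17.6667 4.5852] k=[100 100 100 97 88 71 39 13 5]
t=8: x=[100.0000 100.0000 99.6794 96.3654 87.3257 70.0732 40.7454 15.6909 6.2779] k=[100 100 100 95 84 70 43 17 2]
t=9: x=[100.0000 100.0000 99.4657 94.3631 83.8873 69.2926 44.2465 19.0921 3.8500] k=[100 100 100 98 81 68 43 16 1]
t=10: x=[100.0000 100.0000 99.7863 96.4205 81.6442 67.4184 43.9296 18.1612 2.7753] k=[100 100 100 95 82 65 46 18 7]
t=11: x=[100.0000 100.0000 99.4657 94.1528 81.8027 65.4876 46.2062 20.7849 8.7503] k=[100 100 98 98 84 63 41 20 11]
t=12: x=[100.0000 99.7827 98.1787 96.5256 83.4714 63.6091 42.2329 22.3137 12.7785] k=[100 100 99 97 87 64 38 26 15]
t=13: x=[100.0000 99.8913 98.8755 96.1552 85.8172 64.3925 40.5839 27.3156 17.2248] k=[100 100 96 91 90 64 45 31 17]
t=14: x=[100.0000 99.5654 95.8249 91.4098 87.5383 65.4332 46.6781 32.3382 19.6571] k=[100 95 100 92 85 63 48 31 24]
t=15: x=[99.4475 95.9175 98.6110 92.0955 83.6299 64.4421 48.9489 33.4116 26.1954] k=[100 94 94 96 84 66 50 29 31]
t=16: x=[99.3371 94.4526 94.1129 94.5233 83.5754 66.8939 50.6351 32.7626 32.4538] k=[100 99 93 94 89 72 47 30 31]

0.0858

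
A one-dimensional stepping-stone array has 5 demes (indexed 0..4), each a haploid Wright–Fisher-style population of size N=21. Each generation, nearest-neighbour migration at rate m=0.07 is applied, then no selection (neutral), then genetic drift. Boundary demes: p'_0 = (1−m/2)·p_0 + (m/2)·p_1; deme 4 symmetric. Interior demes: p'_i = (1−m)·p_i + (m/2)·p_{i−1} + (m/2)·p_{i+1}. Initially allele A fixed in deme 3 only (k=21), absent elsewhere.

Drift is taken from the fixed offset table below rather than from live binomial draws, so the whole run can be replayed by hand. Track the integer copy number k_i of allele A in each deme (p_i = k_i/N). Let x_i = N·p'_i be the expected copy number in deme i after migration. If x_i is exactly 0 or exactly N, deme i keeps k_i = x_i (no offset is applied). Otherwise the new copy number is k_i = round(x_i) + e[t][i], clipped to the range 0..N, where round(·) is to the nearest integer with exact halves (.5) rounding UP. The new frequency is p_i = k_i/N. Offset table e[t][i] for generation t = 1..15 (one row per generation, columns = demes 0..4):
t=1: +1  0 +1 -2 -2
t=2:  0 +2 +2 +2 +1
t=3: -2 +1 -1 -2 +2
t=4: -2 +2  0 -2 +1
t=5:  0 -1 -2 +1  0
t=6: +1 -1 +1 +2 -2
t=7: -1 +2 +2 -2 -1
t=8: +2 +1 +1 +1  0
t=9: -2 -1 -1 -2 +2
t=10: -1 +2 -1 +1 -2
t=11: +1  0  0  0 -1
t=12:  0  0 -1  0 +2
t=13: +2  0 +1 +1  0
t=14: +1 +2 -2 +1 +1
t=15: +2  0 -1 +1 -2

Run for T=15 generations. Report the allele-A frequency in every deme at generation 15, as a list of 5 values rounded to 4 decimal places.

[0.2857, 0.4286, 0.0952, 0.5714, 0.1429]

t=0: k=[0 0 0 21 0]
t=1: x=[0.0000 0.0000 0.7350 19.5300 0.7350] k=[0 0 2 18 0]
t=2: x=[0.0000 0.0700 2.4900 16.8100 0.6300] k=[0 2 4 19 2]
t=3: x=[0.0700 2.0000 4.4550 17.8800 2.5950] k=[0 3 3 16 5]
t=4: x=[0.1050 2.8950 3.4550 15.1600 5.3850] k=[0 5 3 13 6]
t=5: x=[0.1750 4.7550 3.4200 12.4050 6.2450] k=[0 4 1 13 6]
t=6: x=[0.1400 3.7550 1.5250 12.3350 6.2450] k=[1 3 3 14 4]
t=7: x=[1.0700 2.9300 3.3850 13.2650 4.3500] k=[0 5 5 11 3]
t=8: x=[0.1750 4.8250 5.2100 10.5100 3.2800] k=[2 6 6 12 3]
t=9: x=[2.1400 5.8600 6.2100 11.4750 3.3150] k=[0 5 5 9 5]
t=10: x=[0.1750 4.8250 5.1400 8.7200 5.1400] k=[0 7 4 10 3]
t=11: x=[0.2450 6.6500 4.3150 9.5450 3.2450] k=[1 7 4 10 2]
t=12: x=[1.2100 6.6850 4.3150 9.5100 2.2800] k=[1 7 3 10 4]
t=13: x=[1.2100 6.6500 3.3850 9.5450 4.2100] k=[3 7 4 11 4]
t=14: x=[3.1400 6.7550 4.3500 10.5100 4.2450] k=[4 9 2 12 5]
t=15: x=[4.1750 8.5800 2.5950 11.4050 5.2450] k=[6 9 2 12 3]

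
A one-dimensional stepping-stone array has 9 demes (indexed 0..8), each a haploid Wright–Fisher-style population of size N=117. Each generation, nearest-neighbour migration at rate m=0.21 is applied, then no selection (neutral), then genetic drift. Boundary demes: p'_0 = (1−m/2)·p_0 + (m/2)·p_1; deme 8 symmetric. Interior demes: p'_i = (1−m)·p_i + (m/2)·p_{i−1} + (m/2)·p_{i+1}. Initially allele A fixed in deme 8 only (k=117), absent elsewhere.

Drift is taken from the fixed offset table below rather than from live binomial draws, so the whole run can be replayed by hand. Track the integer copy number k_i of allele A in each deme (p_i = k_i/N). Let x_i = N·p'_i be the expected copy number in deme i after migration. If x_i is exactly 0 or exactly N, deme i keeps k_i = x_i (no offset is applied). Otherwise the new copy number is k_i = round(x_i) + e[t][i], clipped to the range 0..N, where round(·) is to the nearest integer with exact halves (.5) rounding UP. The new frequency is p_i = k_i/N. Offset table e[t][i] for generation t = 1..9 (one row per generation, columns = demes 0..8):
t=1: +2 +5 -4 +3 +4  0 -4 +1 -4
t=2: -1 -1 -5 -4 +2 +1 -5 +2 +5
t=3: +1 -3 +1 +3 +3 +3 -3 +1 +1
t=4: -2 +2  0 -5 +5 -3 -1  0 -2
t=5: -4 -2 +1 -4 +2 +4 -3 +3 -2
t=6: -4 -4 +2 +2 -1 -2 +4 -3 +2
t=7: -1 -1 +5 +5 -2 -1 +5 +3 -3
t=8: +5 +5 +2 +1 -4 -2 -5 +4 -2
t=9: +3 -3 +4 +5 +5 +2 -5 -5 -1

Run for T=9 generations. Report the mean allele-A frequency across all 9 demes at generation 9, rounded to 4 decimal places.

0.1092

t=0: k=[0 0 0 0 0 0 0 0 117]
t=1: x=[0.0000 0.0000 0.0000 0.0000 0.0000 0.0000 0.0000 12.2850 104.7150] k=[0 0 0 0 0 0 0 13 101]
t=2: x=[0.0000 0.0000 0.0000 0.0000 0.0000 0.0000 1.3650 20.8750 91.7600] k=[0 0 0 0 0 0 0 23 97]
t=3: x=[0.0000 0.0000 0.0000 0.0000 0.0000 0.0000 2.4150 28.3550 89.2300] k=[0 0 0 0 0 0 0 29 90]
t=4: x=[0.0000 0.0000 0.0000 0.0000 0.0000 0.0000 3.0450 32.3600 83.5950] k=[0 0 0 0 0 0 2 32 82]
t=5: x=[0.0000 0.0000 0.0000 0.0000 0.0000 0.2100 4.9400 34.1000 76.7500] k=[0 0 0 0 0 4 2 37 75]
t=6: x=[0.0000 0.0000 0.0000 0.0000 0.4200 3.3700 5.8850 37.3150 71.0100] k=[0 0 0 0 0 1 10 34 73]
t=7: x=[0.0000 0.0000 0.0000 0.0000 0.1050 1.8400 11.5750 35.5750 68.9050] k=[0 0 0 0 0 1 17 39 66]
t=8: x=[0.0000 0.0000 0.0000 0.0000 0.1050 2.5750 17.6300 39.5250 63.1650] k=[0 0 0 0 0 1 13 44 61]
t=9: x=[0.0000 0.0000 0.0000 0.0000 0.1050 2.1550 14.9950 42.5300 59.2150] k=[0 0 0 0 5 4 10 38 58]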